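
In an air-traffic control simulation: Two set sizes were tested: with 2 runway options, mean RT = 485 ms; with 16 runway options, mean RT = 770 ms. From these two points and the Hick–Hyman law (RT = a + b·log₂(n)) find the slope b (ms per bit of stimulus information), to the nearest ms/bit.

Slope: b = (770 − 485) / (log₂ 16 − log₂ 2) = 285/3.0000 = 95 ms/bit.

95 ms/bit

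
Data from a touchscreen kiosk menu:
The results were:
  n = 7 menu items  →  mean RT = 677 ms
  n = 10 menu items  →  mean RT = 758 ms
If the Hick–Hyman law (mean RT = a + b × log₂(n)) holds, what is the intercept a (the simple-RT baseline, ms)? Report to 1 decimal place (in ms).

The slope on a log₂ axis is (758 − 677) / (3.3219 − 2.8074) = 157.412 ms/bit.
a = RT₁ − b·log₂ n₁ = 677 − 157.412 × 2.8074 = 235.089 ms.

235.1 ms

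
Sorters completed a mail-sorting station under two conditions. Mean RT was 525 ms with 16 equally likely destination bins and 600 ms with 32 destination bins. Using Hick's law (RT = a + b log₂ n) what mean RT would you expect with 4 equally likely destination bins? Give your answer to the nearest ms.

375 ms

RT is linear in log₂ n, so two points fix the line:
  b = (600 − 525) / (log₂ 32 − log₂ 16) = 75 / (5 − 4) = 75 ms/bit
  a = 525 − 75 × 4 = 225 ms
Then RT(4) = 225 + 75 × log₂ 4 = 225 + 75 × 2 ≈ 375.000 ms.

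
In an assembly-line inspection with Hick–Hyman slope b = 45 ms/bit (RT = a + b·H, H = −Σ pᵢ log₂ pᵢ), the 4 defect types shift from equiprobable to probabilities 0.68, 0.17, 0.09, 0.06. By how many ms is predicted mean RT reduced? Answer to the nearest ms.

28 ms

Equiprobable entropy H₀ = log₂ 4 = 2.0000 bits.
Skewed entropy H = −Σ pᵢ log₂ pᵢ = 1.3691 bits.
ΔRT = b·(H₀ − H) = 45 × 0.6309 = 28.39 ms.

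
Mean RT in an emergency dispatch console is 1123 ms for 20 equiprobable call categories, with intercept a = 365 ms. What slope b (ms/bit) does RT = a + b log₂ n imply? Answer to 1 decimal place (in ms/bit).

20 alternatives carry log₂ 20 = 4.3219 bits; the choice cost is 1123 − 365 = 758 ms, so b = 758/4.3219 = 175.385 ms/bit.

175.4 ms/bit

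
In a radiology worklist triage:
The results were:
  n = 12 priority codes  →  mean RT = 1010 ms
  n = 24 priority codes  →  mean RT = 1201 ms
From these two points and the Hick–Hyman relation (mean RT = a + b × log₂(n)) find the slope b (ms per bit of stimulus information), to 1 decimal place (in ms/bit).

191.0 ms/bit

Slope: b = (1201 − 1010) / (log₂ 24 − log₂ 12) = 191/1.0000 = 191.000 ms/bit.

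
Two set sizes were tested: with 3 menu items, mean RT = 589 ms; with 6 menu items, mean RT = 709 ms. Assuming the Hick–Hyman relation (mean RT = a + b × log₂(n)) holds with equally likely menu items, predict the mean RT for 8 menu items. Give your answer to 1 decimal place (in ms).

758.8 ms

Fit slope and intercept:
  b = (709 − 589) / (log₂ 6 − log₂ 3) = 120 / (2.5850 − 1.5850) = 120.000 ms/bit
  a = 589 − 120.000 × 1.5850 = 398.804 ms
Then RT(8) = 398.804 + 120.000 × log₂ 8 = 398.804 + 120.000 × 3 ≈ 758.804 ms.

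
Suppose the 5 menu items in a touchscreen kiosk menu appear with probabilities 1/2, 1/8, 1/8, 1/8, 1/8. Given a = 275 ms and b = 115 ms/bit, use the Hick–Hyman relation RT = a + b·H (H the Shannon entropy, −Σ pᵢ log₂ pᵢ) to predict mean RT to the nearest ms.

H = −Σ pᵢ log₂ pᵢ = 0.5·1 + 0.125·3 + 0.125·3 + 0.125·3 + 0.125·3 = 2.000 bits.
RT = 275 + 115 × 2.000 = 505.00 ms.

505 ms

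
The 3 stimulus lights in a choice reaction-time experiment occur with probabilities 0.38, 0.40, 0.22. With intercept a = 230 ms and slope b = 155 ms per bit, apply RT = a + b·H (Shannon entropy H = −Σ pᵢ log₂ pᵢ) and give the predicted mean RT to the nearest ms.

469 ms

Entropy contributions −pᵢ log₂ pᵢ: 0.5305, 0.5288, 0.4806; sum H = 1.5398 bits.
RT = a + bH = 230 + 155·1.5398 = 468.67 ms.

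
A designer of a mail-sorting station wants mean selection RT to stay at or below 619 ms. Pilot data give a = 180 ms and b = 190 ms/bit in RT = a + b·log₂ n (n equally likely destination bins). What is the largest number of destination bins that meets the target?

Information budget: (619 − 180)/190 = 2.3105 bits, so n ≤ 2^2.3105 = 4.961 → at most 4.

4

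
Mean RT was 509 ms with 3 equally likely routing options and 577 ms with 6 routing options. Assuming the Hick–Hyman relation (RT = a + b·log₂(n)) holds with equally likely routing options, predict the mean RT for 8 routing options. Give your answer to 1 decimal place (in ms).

605.2 ms

With log₂ n on the abscissa the relation is linear; from the two conditions:
  b = (577 − 509) / (log₂ 6 − log₂ 3) = 68 / (2.5850 − 1.5850) = 68.000 ms/bit
  a = 509 − 68.000 × 1.5850 = 401.223 ms
Then RT(8) = 401.223 + 68.000 × log₂ 8 = 401.223 + 68.000 × 3 ≈ 605.223 ms.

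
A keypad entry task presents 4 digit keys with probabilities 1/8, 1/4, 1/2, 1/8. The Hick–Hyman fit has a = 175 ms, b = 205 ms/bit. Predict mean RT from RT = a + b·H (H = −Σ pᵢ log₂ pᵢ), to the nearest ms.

534 ms

Each term −pᵢ log₂ pᵢ: 0.125·3 + 0.25·2 + 0.5·1 + 0.125·3; summed, H = 1.750 bits.
Mean RT = a + bH = 175 + 205·1.750 = 533.75 ms.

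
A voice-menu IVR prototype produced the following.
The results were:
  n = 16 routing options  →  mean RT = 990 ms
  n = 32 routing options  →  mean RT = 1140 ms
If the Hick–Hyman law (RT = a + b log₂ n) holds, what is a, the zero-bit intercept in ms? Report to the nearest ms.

390 ms

The slope on a log₂ axis is (1140 − 990) / (5 − 4) = 150 ms/bit.
a = RT₁ − b·log₂ n₁ = 990 − 150 × 4 = 390.000 ms.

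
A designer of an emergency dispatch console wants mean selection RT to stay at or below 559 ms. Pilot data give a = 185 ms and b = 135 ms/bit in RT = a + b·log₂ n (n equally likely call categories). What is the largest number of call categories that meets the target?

Information budget: (559 − 185)/135 = 2.7704 bits, so n ≤ 2^2.7704 = 6.823 → at most 6.

6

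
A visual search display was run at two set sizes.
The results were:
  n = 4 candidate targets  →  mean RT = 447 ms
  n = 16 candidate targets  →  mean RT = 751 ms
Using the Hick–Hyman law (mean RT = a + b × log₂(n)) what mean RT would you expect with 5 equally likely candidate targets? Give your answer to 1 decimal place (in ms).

495.9 ms

With log₂ n on the abscissa the relation is linear; from the two conditions:
  b = (751 − 447) / (log₂ 16 − log₂ 4) = 304 / (4 − 2) = 152.000 ms/bit
  a = 447 − 152.000 × 2 = 143.000 ms
Then RT(5) = 143.000 + 152.000 × log₂ 5 = 143.000 + 152.000 × 2.3219 ≈ 495.933 ms.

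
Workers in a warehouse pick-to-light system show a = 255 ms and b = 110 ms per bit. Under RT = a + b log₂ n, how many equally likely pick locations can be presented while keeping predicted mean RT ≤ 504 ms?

Information budget: (504 − 255)/110 = 2.2636 bits, so n ≤ 2^2.2636 = 4.802 → at most 4.

4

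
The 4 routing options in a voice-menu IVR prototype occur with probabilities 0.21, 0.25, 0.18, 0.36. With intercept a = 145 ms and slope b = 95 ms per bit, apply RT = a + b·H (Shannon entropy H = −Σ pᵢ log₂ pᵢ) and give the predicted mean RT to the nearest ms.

Entropy contributions −pᵢ log₂ pᵢ: 0.4728, 0.5000, 0.4453, 0.5306; sum H = 1.9487 bits.
RT = a + bH = 145 + 95·1.9487 = 330.13 ms.

330 ms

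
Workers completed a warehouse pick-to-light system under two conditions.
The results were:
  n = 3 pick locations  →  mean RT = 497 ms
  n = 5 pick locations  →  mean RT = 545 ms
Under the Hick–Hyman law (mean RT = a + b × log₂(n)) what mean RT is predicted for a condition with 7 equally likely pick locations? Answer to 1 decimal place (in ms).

With log₂ n on the abscissa the relation is linear; from the two conditions:
  b = (545 − 497) / (log₂ 5 − log₂ 3) = 48 / (2.3219 − 1.5850) = 65.132 ms/bit
  a = 497 − 65.132 × 1.5850 = 393.768 ms
Then RT(7) = 393.768 + 65.132 × log₂ 7 = 393.768 + 65.132 × 2.8074 ≈ 576.617 ms.

576.6 ms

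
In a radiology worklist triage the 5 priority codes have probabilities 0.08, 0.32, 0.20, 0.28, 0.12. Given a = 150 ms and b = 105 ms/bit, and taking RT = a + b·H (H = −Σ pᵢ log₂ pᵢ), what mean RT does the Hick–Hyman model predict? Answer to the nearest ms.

Entropy contributions −pᵢ log₂ pᵢ: 0.2915, 0.5260, 0.4644, 0.5142, 0.3671; sum H = 2.1632 bits.
RT = a + bH = 150 + 105·2.1632 = 377.14 ms.

377 ms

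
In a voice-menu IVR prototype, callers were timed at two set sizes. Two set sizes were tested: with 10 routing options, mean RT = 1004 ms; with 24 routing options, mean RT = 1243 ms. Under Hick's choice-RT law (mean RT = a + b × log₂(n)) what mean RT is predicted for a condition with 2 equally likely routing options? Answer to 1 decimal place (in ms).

564.6 ms

Fit slope and intercept:
  b = (1243 − 1004) / (log₂ 24 − log₂ 10) = 239 / (4.5850 − 3.3219) = 189.227 ms/bit
  a = 1004 − 189.227 × 3.3219 = 375.402 ms
Then RT(2) = 375.402 + 189.227 × log₂ 2 = 375.402 + 189.227 × 1 ≈ 564.629 ms.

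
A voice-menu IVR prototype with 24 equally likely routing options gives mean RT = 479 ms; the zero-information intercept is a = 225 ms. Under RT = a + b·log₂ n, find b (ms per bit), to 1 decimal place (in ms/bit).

55.4 ms/bit

24 alternatives carry log₂ 24 = 4.5850 bits; the choice cost is 479 − 225 = 254 ms, so b = 254/4.5850 = 55.398 ms/bit.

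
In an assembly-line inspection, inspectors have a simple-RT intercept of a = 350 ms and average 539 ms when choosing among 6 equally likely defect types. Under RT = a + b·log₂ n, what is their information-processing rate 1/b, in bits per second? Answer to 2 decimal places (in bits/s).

13.68 bits/s

b = (539 − 350)/log₂ 6 = 189/2.5850 = 73.115 ms per bit = 0.07312 s/bit; the reciprocal is 13.677 bits/s.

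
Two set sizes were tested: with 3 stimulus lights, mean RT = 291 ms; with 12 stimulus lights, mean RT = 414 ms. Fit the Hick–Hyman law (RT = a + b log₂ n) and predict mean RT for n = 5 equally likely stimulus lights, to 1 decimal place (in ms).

Fit slope and intercept:
  b = (414 − 291) / (log₂ 12 − log₂ 3) = 123 / (3.5850 − 1.5850) = 61.500 ms/bit
  a = 291 − 61.500 × 1.5850 = 193.525 ms
Then RT(5) = 193.525 + 61.500 × log₂ 5 = 193.525 + 61.500 × 2.3219 ≈ 336.323 ms.

336.3 ms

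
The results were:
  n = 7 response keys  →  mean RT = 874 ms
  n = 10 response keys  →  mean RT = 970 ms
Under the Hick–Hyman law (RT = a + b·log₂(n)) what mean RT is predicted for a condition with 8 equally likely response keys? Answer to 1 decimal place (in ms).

909.9 ms

With log₂ n on the abscissa the relation is linear; from the two conditions:
  b = (970 − 874) / (log₂ 10 − log₂ 7) = 96 / (3.3219 − 2.8074) = 186.562 ms/bit
  a = 874 − 186.562 × 2.8074 = 350.253 ms
Then RT(8) = 350.253 + 186.562 × log₂ 8 = 350.253 + 186.562 × 3 ≈ 909.940 ms.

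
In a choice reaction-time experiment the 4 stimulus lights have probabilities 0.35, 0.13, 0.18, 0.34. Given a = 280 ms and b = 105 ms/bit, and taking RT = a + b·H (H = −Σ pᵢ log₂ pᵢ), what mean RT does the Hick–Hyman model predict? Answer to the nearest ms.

Entropy contributions −pᵢ log₂ pᵢ: 0.5301, 0.3826, 0.4453, 0.5292; sum H = 1.8872 bits.
RT = a + bH = 280 + 105·1.8872 = 478.16 ms.

478 ms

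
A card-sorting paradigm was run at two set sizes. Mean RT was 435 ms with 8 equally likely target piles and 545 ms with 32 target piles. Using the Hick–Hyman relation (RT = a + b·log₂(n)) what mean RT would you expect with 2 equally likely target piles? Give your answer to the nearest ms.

With log₂ n on the abscissa the relation is linear; from the two conditions:
  b = (545 − 435) / (log₂ 32 − log₂ 8) = 110 / (5 − 3) = 55 ms/bit
  a = 435 − 55 × 3 = 270 ms
Then RT(2) = 270 + 55 × log₂ 2 = 270 + 55 × 1 ≈ 325.000 ms.

325 ms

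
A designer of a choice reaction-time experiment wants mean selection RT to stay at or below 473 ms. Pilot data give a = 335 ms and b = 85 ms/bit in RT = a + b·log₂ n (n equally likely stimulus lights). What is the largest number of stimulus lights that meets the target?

3

Information budget: (473 − 335)/85 = 1.6235 bits, so n ≤ 2^1.6235 = 3.081 → at most 3.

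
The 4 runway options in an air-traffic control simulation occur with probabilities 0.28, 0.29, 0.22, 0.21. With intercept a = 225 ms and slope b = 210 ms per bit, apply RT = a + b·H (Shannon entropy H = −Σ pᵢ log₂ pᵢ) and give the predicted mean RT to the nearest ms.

H = 0.28·log₂(1/0.28) + 0.29·log₂(1/0.29) + 0.22·log₂(1/0.22) + 0.21·log₂(1/0.21) = 1.9855 bits.
RT = 225 + 210 × 1.9855 = 641.96 ms.

642 ms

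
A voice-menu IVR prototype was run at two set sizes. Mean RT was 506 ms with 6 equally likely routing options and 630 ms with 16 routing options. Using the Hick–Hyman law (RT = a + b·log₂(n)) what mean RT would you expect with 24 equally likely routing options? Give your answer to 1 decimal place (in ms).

Fit slope and intercept:
  b = (630 − 506) / (log₂ 16 − log₂ 6) = 124 / (4 − 2.5850) = 87.630 ms/bit
  a = 506 − 87.630 × 2.5850 = 279.479 ms
Then RT(24) = 279.479 + 87.630 × log₂ 24 = 279.479 + 87.630 × 4.5850 ≈ 681.260 ms.

681.3 ms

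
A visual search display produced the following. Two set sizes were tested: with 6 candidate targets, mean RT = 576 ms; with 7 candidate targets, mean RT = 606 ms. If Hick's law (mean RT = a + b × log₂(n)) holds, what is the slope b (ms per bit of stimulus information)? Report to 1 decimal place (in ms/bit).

134.9 ms/bit

The slope on a log₂ axis is (606 − 576) / (2.8074 − 2.5850) = 134.897 ms/bit.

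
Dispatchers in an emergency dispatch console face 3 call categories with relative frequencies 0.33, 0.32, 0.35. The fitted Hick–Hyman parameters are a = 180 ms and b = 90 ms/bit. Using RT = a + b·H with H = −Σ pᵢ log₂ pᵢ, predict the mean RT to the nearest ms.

Entropy contributions −pᵢ log₂ pᵢ: 0.5278, 0.5260, 0.5301; sum H = 1.5840 bits.
RT = a + bH = 180 + 90·1.5840 = 322.56 ms.

323 ms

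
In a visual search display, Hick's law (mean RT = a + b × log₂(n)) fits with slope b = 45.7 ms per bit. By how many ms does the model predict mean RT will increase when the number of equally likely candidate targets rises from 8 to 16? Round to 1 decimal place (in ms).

45.7 ms

Only the slope matters, since a is common to both: ΔRT = b·log₂(n₂/n₁).
log₂(16) − log₂(8) = log₂(16/8) = log₂(2) = 1.
ΔRT = 45.7 × 1.0000 = 45.700 ms.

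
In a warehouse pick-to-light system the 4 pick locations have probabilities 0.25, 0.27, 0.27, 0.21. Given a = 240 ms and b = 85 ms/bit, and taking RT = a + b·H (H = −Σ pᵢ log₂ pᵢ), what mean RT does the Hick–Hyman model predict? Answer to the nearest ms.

Entropy contributions −pᵢ log₂ pᵢ: 0.5000, 0.5100, 0.5100, 0.4728; sum H = 1.9929 bits.
RT = a + bH = 240 + 85·1.9929 = 409.39 ms.

409 ms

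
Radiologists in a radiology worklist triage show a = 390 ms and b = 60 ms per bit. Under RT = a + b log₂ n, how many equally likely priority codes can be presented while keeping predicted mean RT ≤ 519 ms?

4

Set 390 + 60·log₂ n ≤ 519 → log₂ n ≤ (519 − 390)/60 = 2.1500.
So n ≤ 2^2.1500 = 4.438; the largest integer n is 4.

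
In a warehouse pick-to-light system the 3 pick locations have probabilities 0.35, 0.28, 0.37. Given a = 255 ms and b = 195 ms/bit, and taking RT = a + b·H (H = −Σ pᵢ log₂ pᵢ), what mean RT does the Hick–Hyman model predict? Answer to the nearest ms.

H = 0.35·log₂(1/0.35) + 0.28·log₂(1/0.28) + 0.37·log₂(1/0.37) = 1.5751 bits.
RT = 255 + 195 × 1.5751 = 562.13 ms.

562 ms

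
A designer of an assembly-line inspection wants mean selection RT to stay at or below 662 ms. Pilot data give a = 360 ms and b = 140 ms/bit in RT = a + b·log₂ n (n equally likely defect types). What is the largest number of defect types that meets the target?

Information budget: (662 − 360)/140 = 2.1571 bits, so n ≤ 2^2.1571 = 4.460 → at most 4.

4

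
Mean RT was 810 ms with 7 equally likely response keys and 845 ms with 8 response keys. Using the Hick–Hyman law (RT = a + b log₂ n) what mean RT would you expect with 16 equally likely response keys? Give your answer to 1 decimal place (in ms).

Solve the two-equation system in a and b:
  b = (845 − 810) / (log₂ 8 − log₂ 7) = 35 / (3 − 2.8074) = 181.681 ms/bit
  a = 810 − 181.681 × 2.8074 = 299.956 ms
Then RT(16) = 299.956 + 181.681 × log₂ 16 = 299.956 + 181.681 × 4 ≈ 1026.681 ms.

1026.7 ms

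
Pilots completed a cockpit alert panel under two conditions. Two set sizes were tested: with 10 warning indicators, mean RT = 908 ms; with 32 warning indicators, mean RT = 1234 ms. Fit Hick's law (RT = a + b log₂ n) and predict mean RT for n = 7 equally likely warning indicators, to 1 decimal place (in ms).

808.0 ms

Solve the two-equation system in a and b:
  b = (1234 − 908) / (log₂ 32 − log₂ 10) = 326 / (5 − 3.3219) = 194.271 ms/bit
  a = 908 − 194.271 × 3.3219 = 262.647 ms
Then RT(7) = 262.647 + 194.271 × log₂ 7 = 262.647 + 194.271 × 2.8074 ≈ 808.034 ms.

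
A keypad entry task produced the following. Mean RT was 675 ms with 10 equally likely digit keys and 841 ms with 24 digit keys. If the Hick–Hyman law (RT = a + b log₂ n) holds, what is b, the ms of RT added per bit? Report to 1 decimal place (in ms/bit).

131.4 ms/bit

The slope on a log₂ axis is (841 − 675) / (4.5850 − 3.3219) = 131.430 ms/bit.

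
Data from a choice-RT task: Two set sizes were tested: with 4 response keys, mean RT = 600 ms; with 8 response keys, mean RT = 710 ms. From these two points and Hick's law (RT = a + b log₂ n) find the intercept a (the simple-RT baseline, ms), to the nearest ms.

380 ms

Slope: b = (710 − 600) / (log₂ 8 − log₂ 4) = 110/1.0000 = 110 ms/bit.
Intercept: a = 600 − 110·log₂(4) = 380.000 ms.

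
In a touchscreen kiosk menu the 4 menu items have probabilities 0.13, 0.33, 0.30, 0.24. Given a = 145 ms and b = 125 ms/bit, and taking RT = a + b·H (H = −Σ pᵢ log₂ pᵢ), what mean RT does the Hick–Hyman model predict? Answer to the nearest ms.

386 ms

H = 0.13·log₂(1/0.13) + 0.33·log₂(1/0.33) + 0.30·log₂(1/0.30) + 0.24·log₂(1/0.24) = 1.9257 bits.
RT = 145 + 125 × 1.9257 = 385.71 ms.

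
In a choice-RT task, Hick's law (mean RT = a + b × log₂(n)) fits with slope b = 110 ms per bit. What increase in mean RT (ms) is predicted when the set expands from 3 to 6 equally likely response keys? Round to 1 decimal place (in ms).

Only the slope matters, since a is common to both: ΔRT = b·log₂(n₂/n₁).
log₂(6) − log₂(3) = log₂(6/3) = log₂(2) = 1.
ΔRT = 110 × 1.0000 = 110.000 ms.

110.0 ms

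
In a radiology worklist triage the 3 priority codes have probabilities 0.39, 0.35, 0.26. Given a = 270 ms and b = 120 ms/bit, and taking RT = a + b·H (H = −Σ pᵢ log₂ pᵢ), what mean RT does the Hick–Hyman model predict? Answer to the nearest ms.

458 ms

H = 0.39·log₂(1/0.39) + 0.35·log₂(1/0.35) + 0.26·log₂(1/0.26) = 1.5652 bits.
RT = 270 + 120 × 1.5652 = 457.82 ms.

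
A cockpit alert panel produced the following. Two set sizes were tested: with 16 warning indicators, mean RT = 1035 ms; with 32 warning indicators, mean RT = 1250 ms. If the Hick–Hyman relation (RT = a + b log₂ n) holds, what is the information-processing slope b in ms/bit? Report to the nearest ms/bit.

Slope: b = (1250 − 1035) / (log₂ 32 − log₂ 16) = 215/1.0000 = 215 ms/bit.

215 ms/bit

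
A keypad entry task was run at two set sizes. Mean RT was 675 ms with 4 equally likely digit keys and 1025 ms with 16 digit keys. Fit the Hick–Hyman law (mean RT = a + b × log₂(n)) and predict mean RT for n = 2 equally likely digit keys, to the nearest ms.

With log₂ n on the abscissa the relation is linear; from the two conditions:
  b = (1025 − 675) / (log₂ 16 − log₂ 4) = 350 / (4 − 2) = 175 ms/bit
  a = 675 − 175 × 2 = 325 ms
Then RT(2) = 325 + 175 × log₂ 2 = 325 + 175 × 1 ≈ 500.000 ms.

500 ms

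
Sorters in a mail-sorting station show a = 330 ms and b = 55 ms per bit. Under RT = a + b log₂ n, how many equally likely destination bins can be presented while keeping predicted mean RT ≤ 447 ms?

Information budget: (447 − 330)/55 = 2.1273 bits, so n ≤ 2^2.1273 = 4.369 → at most 4.

4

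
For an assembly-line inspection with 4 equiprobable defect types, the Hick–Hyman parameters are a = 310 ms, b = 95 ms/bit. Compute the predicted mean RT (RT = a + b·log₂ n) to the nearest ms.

log₂(4) = 2 bits, so RT = 310 + 95 × 2 ≈ 500.000 ms.

500 ms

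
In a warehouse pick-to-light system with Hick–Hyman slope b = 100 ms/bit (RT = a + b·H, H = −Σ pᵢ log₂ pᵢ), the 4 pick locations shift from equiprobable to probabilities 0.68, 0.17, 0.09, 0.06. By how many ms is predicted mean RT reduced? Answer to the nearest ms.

63 ms

Equiprobable entropy H₀ = log₂ 4 = 2.0000 bits.
Skewed entropy H = −Σ pᵢ log₂ pᵢ = 1.3691 bits.
ΔRT = b·(H₀ − H) = 100 × 0.6309 = 63.09 ms.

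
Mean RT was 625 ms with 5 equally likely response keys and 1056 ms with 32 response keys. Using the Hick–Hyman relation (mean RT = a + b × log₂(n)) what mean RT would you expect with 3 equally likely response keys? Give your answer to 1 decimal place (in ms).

Fit slope and intercept:
  b = (1056 − 625) / (log₂ 32 − log₂ 5) = 431 / (5 − 2.3219) = 160.937 ms/bit
  a = 625 − 160.937 × 2.3219 = 251.317 ms
Then RT(3) = 251.317 + 160.937 × log₂ 3 = 251.317 + 160.937 × 1.5850 ≈ 506.395 ms.

506.4 ms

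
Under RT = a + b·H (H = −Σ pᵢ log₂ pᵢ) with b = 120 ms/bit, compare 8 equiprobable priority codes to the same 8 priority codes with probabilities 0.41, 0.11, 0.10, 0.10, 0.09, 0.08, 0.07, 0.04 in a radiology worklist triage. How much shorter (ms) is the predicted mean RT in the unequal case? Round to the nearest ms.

48 ms

Equiprobable entropy H₀ = log₂ 8 = 3.0000 bits.
Skewed entropy H = −Σ pᵢ log₂ pᵢ = 2.6005 bits.
ΔRT = b·(H₀ − H) = 120 × 0.3995 = 47.94 ms.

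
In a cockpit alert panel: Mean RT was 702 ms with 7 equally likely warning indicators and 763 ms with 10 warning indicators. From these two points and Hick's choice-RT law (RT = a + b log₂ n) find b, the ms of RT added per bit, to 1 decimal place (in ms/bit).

b = (RT₂ − RT₁)/(log₂ n₂ − log₂ n₁) = (763 − 702)/(3.3219 − 2.8074) = 118.545 ms/bit.

118.5 ms/bit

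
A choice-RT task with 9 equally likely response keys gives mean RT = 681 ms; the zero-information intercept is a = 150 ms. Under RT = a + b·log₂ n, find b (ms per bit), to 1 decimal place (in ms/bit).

log₂(9) = 3.1699 bits.
b = (RT − a)/log₂ n = (681 − 150) / 3.1699 = 167.512 ms/bit.

167.5 ms/bit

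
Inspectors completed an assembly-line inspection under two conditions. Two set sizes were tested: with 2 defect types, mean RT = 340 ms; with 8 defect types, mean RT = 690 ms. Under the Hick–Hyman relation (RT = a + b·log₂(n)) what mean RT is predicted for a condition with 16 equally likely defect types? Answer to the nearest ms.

Fit slope and intercept:
  b = (690 − 340) / (log₂ 8 − log₂ 2) = 350 / (3 − 1) = 175 ms/bit
  a = 340 − 175 × 1 = 165 ms
Then RT(16) = 165 + 175 × log₂ 16 = 165 + 175 × 4 ≈ 865.000 ms.

865 ms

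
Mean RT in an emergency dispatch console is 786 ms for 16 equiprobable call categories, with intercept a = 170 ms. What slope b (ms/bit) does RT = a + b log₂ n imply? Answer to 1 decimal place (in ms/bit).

log₂(16) = 4 bits.
b = (RT − a)/log₂ n = (786 − 170) / 4 = 154.000 ms/bit.

154.0 ms/bit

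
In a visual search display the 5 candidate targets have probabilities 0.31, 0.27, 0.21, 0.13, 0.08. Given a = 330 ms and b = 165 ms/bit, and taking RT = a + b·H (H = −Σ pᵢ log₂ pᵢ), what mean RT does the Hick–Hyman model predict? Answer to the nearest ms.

H = 0.31·log₂(1/0.31) + 0.27·log₂(1/0.27) + 0.21·log₂(1/0.21) + 0.13·log₂(1/0.13) + 0.08·log₂(1/0.08) = 2.1808 bits.
RT = 330 + 165 × 2.1808 = 689.83 ms.

690 ms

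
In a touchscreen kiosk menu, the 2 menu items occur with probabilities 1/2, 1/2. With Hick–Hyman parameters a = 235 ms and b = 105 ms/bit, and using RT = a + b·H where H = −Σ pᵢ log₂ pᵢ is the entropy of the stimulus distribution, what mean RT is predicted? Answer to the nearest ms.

340 ms

H = −Σ pᵢ log₂ pᵢ = 0.5·1 + 0.5·1 = 1.000 bits.
RT = 235 + 105 × 1.000 = 340.00 ms.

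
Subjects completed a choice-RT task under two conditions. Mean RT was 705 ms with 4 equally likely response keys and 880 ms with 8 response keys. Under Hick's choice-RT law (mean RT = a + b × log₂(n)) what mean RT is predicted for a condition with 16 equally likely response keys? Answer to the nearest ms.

1055 ms

Fit slope and intercept:
  b = (880 − 705) / (log₂ 8 − log₂ 4) = 175 / (3 − 2) = 175 ms/bit
  a = 705 − 175 × 2 = 355 ms
Then RT(16) = 355 + 175 × log₂ 16 = 355 + 175 × 4 ≈ 1055.000 ms.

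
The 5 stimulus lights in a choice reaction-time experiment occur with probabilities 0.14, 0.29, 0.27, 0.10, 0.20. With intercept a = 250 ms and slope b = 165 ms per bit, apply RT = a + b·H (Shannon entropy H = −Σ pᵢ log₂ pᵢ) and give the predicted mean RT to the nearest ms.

617 ms

Entropy contributions −pᵢ log₂ pᵢ: 0.3971, 0.5179, 0.5100, 0.3322, 0.4644; sum H = 2.2216 bits.
RT = a + bH = 250 + 165·2.2216 = 616.57 ms.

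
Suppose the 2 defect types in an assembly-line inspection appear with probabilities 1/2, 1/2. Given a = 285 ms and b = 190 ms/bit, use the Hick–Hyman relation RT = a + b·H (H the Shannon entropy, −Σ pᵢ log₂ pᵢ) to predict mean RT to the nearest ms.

Each term −pᵢ log₂ pᵢ: 0.5·1 + 0.5·1; summed, H = 1.000 bits.
Mean RT = a + bH = 285 + 190·1.000 = 475.00 ms.

475 ms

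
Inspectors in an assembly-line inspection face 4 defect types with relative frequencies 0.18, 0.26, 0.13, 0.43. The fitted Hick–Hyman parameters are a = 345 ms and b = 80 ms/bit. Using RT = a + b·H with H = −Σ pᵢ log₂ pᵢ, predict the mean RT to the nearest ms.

H = 0.18·log₂(1/0.18) + 0.26·log₂(1/0.26) + 0.13·log₂(1/0.13) + 0.43·log₂(1/0.43) = 1.8568 bits.
RT = 345 + 80 × 1.8568 = 493.54 ms.

494 ms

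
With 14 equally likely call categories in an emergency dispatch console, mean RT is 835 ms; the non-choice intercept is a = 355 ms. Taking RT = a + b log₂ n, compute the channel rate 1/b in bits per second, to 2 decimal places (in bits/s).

b = (835 − 355)/log₂ 14 = 480/3.8074 = 126.072 ms per bit = 0.12607 s/bit; the reciprocal is 7.932 bits/s.

7.93 bits/s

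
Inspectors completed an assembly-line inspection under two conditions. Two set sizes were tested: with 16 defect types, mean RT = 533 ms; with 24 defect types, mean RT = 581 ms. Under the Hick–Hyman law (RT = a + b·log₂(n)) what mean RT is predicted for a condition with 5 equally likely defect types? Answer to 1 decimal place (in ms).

With log₂ n on the abscissa the relation is linear; from the two conditions:
  b = (581 − 533) / (log₂ 24 − log₂ 16) = 48 / (4.5850 − 4) = 82.057 ms/bit
  a = 533 − 82.057 × 4 = 204.774 ms
Then RT(5) = 204.774 + 82.057 × log₂ 5 = 204.774 + 82.057 × 2.3219 ≈ 395.303 ms.

395.3 ms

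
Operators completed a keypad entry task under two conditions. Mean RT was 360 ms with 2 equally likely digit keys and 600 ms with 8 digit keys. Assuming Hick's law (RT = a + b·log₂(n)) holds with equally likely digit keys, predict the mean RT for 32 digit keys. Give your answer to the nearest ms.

840 ms

RT is linear in log₂ n, so two points fix the line:
  b = (600 − 360) / (log₂ 8 − log₂ 2) = 240 / (3 − 1) = 120 ms/bit
  a = 360 − 120 × 1 = 240 ms
Then RT(32) = 240 + 120 × log₂ 32 = 240 + 120 × 5 ≈ 840.000 ms.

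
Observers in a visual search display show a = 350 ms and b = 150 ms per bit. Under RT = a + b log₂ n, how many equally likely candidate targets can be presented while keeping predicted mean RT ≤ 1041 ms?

Information budget: (1041 − 350)/150 = 4.6067 bits, so n ≤ 2^4.6067 = 24.364 → at most 24.

24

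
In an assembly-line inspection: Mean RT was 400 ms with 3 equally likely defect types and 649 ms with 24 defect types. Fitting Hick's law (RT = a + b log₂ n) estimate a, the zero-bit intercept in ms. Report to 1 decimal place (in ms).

Slope: b = (649 − 400) / (log₂ 24 − log₂ 3) = 249/3.0000 = 83.000 ms/bit.
a = RT₁ − b·log₂ n₁ = 400 − 83.000 × 1.5850 = 268.448 ms.

268.4 ms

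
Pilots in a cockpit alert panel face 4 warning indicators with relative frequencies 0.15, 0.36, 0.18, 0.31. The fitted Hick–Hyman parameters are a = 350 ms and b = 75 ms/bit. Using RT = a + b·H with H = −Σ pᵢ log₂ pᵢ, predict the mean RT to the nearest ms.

Entropy contributions −pᵢ log₂ pᵢ: 0.4105, 0.5306, 0.4453, 0.5238; sum H = 1.9103 bits.
RT = a + bH = 350 + 75·1.9103 = 493.27 ms.

493 ms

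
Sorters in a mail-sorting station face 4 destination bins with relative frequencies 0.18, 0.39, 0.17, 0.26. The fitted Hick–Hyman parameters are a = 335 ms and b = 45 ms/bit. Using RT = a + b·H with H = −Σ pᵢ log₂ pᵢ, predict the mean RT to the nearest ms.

H = 0.18·log₂(1/0.18) + 0.39·log₂(1/0.39) + 0.17·log₂(1/0.17) + 0.26·log₂(1/0.26) = 1.9150 bits.
RT = 335 + 45 × 1.9150 = 421.17 ms.

421 ms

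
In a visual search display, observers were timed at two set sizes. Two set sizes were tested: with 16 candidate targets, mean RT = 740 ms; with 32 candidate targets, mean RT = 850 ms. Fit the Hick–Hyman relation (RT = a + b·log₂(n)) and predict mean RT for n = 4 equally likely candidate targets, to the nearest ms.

520 ms

Fit slope and intercept:
  b = (850 − 740) / (log₂ 32 − log₂ 16) = 110 / (5 − 4) = 110 ms/bit
  a = 740 − 110 × 4 = 300 ms
Then RT(4) = 300 + 110 × log₂ 4 = 300 + 110 × 2 ≈ 520.000 ms.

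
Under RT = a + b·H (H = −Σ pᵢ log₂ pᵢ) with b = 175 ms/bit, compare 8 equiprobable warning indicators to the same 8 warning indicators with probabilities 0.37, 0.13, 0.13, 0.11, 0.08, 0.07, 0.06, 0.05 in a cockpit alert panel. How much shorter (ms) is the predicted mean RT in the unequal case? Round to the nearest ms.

58 ms

Equiprobable entropy H₀ = log₂ 8 = 3.0000 bits.
Skewed entropy H = −Σ pᵢ log₂ pᵢ = 2.6660 bits.
ΔRT = b·(H₀ − H) = 175 × 0.3340 = 58.45 ms.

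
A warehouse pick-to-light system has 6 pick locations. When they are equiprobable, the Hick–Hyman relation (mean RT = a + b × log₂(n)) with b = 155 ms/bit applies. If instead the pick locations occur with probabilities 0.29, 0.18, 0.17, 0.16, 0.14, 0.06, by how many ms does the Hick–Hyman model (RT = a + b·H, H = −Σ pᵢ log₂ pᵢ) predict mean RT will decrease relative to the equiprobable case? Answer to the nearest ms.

19 ms

Equiprobable entropy H₀ = log₂ 6 = 2.5850 bits.
Skewed entropy H = −Σ pᵢ log₂ pᵢ = 2.4615 bits.
ΔRT = b·(H₀ − H) = 155 × 0.1235 = 19.14 ms.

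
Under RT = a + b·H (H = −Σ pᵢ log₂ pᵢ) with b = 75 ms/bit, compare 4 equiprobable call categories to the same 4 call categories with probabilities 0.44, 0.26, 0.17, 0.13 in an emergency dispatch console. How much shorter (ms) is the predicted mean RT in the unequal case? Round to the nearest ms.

The RT saving is b·ΔH. Equiprobable H₀ = log₂(4) = 2.0000 bits; with the given probabilities H = 1.8437 bits.
b·(H₀ − H) = 75 × (2.0000 − 1.8437) = 11.73 ms.

12 ms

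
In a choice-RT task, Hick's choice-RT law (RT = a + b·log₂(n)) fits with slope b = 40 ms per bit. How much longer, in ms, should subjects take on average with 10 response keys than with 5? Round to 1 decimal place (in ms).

The intercept a cancels: ΔRT = b·(log₂ n₂ − log₂ n₁) = b·log₂(n₂/n₁).
log₂(10) − log₂(5) = log₂(10/5) = log₂(2) = 1.
ΔRT = 40 × 1.0000 = 40.000 ms.

40.0 ms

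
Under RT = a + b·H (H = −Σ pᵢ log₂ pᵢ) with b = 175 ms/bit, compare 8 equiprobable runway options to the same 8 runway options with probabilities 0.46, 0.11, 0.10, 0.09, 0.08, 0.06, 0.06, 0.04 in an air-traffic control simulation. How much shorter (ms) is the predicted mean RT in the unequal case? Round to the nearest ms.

The RT saving is b·ΔH. Equiprobable H₀ = log₂(8) = 3.0000 bits; with the given probabilities H = 2.4748 bits.
b·(H₀ − H) = 175 × (3.0000 − 2.4748) = 91.91 ms.

92 ms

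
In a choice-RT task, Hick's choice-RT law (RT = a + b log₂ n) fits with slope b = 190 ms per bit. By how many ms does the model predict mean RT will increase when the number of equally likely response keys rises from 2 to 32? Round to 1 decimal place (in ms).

760.0 ms

The intercept a cancels: ΔRT = b·(log₂ n₂ − log₂ n₁) = b·log₂(n₂/n₁).
log₂(32) − log₂(2) = log₂(32/2) = log₂(16) = 4.
ΔRT = 190 × 4.0000 = 760.000 ms.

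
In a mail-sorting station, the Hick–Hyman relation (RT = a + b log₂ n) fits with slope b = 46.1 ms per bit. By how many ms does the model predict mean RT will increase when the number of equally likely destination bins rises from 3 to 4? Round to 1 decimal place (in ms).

Only the slope matters, since a is common to both: ΔRT = b·log₂(n₂/n₁).
log₂(4) − log₂(3) = 2 − 1.5850 = 0.4150.
ΔRT = 46.1 × 0.4150 = 19.133 ms.

19.1 ms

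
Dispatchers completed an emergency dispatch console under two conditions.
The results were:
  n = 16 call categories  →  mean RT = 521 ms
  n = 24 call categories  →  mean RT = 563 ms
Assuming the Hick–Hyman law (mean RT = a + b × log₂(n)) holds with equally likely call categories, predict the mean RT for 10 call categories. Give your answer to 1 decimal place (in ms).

RT is linear in log₂ n, so two points fix the line:
  b = (563 − 521) / (log₂ 24 − log₂ 16) = 42 / (4.5850 − 4) = 71.799 ms/bit
  a = 521 − 71.799 × 4 = 233.802 ms
Then RT(10) = 233.802 + 71.799 × log₂ 10 = 233.802 + 71.799 × 3.3219 ≈ 472.315 ms.

472.3 ms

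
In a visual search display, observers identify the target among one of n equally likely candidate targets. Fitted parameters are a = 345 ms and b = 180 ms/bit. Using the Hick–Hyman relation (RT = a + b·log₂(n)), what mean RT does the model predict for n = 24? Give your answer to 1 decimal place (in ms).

log₂(24) = 4.5850 bits, so RT = 345 + 180 × 4.5850 ≈ 1170.293 ms.

1170.3 ms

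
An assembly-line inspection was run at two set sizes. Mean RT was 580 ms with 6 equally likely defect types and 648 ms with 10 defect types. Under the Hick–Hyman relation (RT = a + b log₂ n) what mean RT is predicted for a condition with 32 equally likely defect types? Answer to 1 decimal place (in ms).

802.8 ms

Fit slope and intercept:
  b = (648 − 580) / (log₂ 10 − log₂ 6) = 68 / (3.3219 − 2.5850) = 92.270 ms/bit
  a = 580 − 92.270 × 2.5850 = 341.485 ms
Then RT(32) = 341.485 + 92.270 × log₂ 32 = 341.485 + 92.270 × 5 ≈ 802.836 ms.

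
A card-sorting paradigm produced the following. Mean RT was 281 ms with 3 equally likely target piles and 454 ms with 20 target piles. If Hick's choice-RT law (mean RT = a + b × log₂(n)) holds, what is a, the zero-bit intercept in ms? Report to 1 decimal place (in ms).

180.8 ms

Slope: b = (454 − 281) / (log₂ 20 − log₂ 3) = 173/2.7370 = 63.209 ms/bit.
a = RT₁ − b·log₂ n₁ = 281 − 63.209 × 1.5850 = 180.817 ms.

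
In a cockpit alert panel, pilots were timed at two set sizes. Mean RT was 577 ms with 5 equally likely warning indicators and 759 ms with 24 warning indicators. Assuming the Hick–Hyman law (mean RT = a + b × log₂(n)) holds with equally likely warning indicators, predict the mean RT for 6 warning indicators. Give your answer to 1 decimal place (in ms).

598.2 ms

Fit slope and intercept:
  b = (759 − 577) / (log₂ 24 − log₂ 5) = 182 / (4.5850 − 2.3219) = 80.423 ms/bit
  a = 577 − 80.423 × 2.3219 = 390.264 ms
Then RT(6) = 390.264 + 80.423 × log₂ 6 = 390.264 + 80.423 × 2.5850 ≈ 598.154 ms.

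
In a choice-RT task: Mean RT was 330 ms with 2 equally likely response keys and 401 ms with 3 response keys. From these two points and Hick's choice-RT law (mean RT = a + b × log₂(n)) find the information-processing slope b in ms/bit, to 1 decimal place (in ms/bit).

121.4 ms/bit

The slope on a log₂ axis is (401 − 330) / (1.5850 − 1) = 121.375 ms/bit.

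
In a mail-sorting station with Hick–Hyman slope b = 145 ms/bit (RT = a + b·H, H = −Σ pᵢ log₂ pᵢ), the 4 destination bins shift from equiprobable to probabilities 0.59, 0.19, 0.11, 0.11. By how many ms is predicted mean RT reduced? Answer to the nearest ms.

57 ms

Equiprobable entropy H₀ = log₂ 4 = 2.0000 bits.
Skewed entropy H = −Σ pᵢ log₂ pᵢ = 1.6049 bits.
ΔRT = b·(H₀ − H) = 145 × 0.3951 = 57.29 ms.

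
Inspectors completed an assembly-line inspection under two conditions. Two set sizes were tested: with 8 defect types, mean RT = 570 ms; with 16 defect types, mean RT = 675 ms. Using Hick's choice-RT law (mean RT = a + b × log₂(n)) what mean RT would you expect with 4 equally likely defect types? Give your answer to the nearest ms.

Solve the two-equation system in a and b:
  b = (675 − 570) / (log₂ 16 − log₂ 8) = 105 / (4 − 3) = 105 ms/bit
  a = 570 − 105 × 3 = 255 ms
Then RT(4) = 255 + 105 × log₂ 4 = 255 + 105 × 2 ≈ 465.000 ms.

465 ms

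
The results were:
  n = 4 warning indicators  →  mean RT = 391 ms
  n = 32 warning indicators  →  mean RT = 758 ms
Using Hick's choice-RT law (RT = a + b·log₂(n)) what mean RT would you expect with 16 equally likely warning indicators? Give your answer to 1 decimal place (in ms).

635.7 ms

Fit slope and intercept:
  b = (758 − 391) / (log₂ 32 − log₂ 4) = 367 / (5 − 2) = 122.333 ms/bit
  a = 391 − 122.333 × 2 = 146.333 ms
Then RT(16) = 146.333 + 122.333 × log₂ 16 = 146.333 + 122.333 × 4 ≈ 635.667 ms.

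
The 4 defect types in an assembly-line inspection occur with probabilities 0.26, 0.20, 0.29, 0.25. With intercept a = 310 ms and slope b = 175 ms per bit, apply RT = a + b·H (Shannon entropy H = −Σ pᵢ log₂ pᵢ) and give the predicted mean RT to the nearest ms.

658 ms

Entropy contributions −pᵢ log₂ pᵢ: 0.5053, 0.4644, 0.5179, 0.5000; sum H = 1.9876 bits.
RT = a + bH = 310 + 175·1.9876 = 657.83 ms.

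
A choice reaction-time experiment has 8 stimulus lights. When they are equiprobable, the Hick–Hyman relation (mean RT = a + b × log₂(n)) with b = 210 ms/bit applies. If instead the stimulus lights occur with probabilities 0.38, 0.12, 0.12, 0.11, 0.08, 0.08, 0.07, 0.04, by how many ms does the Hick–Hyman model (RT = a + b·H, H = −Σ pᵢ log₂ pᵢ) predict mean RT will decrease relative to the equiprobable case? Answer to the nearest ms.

73 ms

The RT saving is b·ΔH. Equiprobable H₀ = log₂(8) = 3.0000 bits; with the given probabilities H = 2.6522 bits.
b·(H₀ − H) = 210 × (3.0000 − 2.6522) = 73.04 ms.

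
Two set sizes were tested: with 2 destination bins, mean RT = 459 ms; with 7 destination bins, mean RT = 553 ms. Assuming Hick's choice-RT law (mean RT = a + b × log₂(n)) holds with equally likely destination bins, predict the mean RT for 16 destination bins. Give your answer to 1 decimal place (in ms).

615.0 ms

Fit slope and intercept:
  b = (553 − 459) / (log₂ 7 − log₂ 2) = 94 / (2.8074 − 1) = 52.010 ms/bit
  a = 459 − 52.010 × 1 = 406.990 ms
Then RT(16) = 406.990 + 52.010 × log₂ 16 = 406.990 + 52.010 × 4 ≈ 615.029 ms.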